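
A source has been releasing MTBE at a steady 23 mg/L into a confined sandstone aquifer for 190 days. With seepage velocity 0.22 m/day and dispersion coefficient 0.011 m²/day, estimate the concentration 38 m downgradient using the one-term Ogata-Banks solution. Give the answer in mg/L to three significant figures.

For a continuous step input, C/C₀ ≈ ½·erfc((x−vt)/(2√(Dt))).
vt = 0.22 × 190 = 41.8 m and 2√(Dt) = 2√(0.011 × 190) = 2.891 m.
Argument (x−vt)/(2√(Dt)) = (38 − 41.8)/2.891 = -1.314; ½·erfc(-1.314) = 0.9684.
C = 23 × 0.9684 = 22.3 mg/L.

22.3 mg/L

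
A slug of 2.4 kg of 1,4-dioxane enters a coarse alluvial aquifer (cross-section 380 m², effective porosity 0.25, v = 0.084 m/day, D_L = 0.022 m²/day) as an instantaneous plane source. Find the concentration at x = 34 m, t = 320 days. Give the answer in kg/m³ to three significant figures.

0.000444 kg/m³

For an instantaneous plane source, C(x,t) = M/(n_e·A·√(4πDt)) · exp(−(x−vt)²/(4Dt)), with n_e·A the pore (flow) area.
Plume center vt = 0.084 × 320 = 26.88 m, so the well at 34 m is 7.12 m downgradient of the peak.
√(4πDt) = 9.406 m, giving peak height M/(n_e·A·√(4πDt)) = 2.4/(0.25 × 380 × 9.406) = 0.002686 kg/m³.
(x−vt)²/(4Dt) = (7.12)²/(4 × 0.022 × 320) = 1.800; exp(−1.800) = 0.1653.
C = 0.002686 × 0.1653 = 0.000444 kg/m³.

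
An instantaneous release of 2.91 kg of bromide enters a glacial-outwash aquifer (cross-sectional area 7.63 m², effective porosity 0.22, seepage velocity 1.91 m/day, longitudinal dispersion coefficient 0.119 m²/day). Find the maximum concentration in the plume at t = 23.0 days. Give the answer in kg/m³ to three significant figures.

The peak of an instantaneous 1D plume sits at x = vt; there the Gaussian factor is 1 and C_max = M/(n_e·A·√(4πDt)), where n_e·A is the pore area the mass is dissolved in.
√(4πDt) = √(4π × 0.119 × 23.0) = 5.865 m, so C_max = 2.91/(0.22 × 7.63 × 5.865) = 0.296 kg/m³.

0.296 kg/m³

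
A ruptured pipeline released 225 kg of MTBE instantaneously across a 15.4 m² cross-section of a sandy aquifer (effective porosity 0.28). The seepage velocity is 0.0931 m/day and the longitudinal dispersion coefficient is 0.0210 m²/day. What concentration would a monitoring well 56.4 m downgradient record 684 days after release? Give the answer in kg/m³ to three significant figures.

For an instantaneous plane source, C(x,t) = M/(n_e·A·√(4πDt)) · exp(−(x−vt)²/(4Dt)), with n_e·A the pore (flow) area.
Plume center vt = 0.0931 × 684 = 63.6804 m, so the well at 56.4 m is 7.2804 m upgradient of the peak.
√(4πDt) = 13.44 m, giving peak height M/(n_e·A·√(4πDt)) = 225/(0.28 × 15.4 × 13.44) = 3.882 kg/m³.
(x−vt)²/(4Dt) = (-7.2804)²/(4 × 0.0210 × 684) = 0.9225; exp(−0.9225) = 0.3975.
C = 3.882 × 0.3975 = 1.54 kg/m³.

1.54 kg/m³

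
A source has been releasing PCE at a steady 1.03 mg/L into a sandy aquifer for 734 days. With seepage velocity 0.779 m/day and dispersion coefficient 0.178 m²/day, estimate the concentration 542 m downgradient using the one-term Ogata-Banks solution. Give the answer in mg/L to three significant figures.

0.996 mg/L

For a continuous step input, C/C₀ ≈ ½·erfc((x−vt)/(2√(Dt))).
vt = 0.779 × 734 = 571.786 m and 2√(Dt) = 2√(0.178 × 734) = 22.86 m.
Argument (x−vt)/(2√(Dt)) = (542 − 571.786)/22.86 = -1.303; ½·erfc(-1.303) = 0.9673.
C = 1.03 × 0.9673 = 0.996 mg/L.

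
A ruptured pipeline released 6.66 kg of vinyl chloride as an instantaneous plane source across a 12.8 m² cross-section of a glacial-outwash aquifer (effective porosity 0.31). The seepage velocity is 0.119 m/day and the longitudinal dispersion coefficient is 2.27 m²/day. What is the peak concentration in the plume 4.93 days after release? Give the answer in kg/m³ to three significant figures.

0.142 kg/m³

The peak of an instantaneous 1D plume sits at x = vt; there the Gaussian factor is 1 and C_max = M/(n_e·A·√(4πDt)), where n_e·A is the pore area the mass is dissolved in.
√(4πDt) = √(4π × 2.27 × 4.93) = 11.86 m, so C_max = 6.66/(0.31 × 12.8 × 11.86) = 0.142 kg/m³.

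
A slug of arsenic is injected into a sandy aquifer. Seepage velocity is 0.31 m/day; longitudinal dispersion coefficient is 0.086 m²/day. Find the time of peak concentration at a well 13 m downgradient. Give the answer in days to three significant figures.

For the 1D instantaneous-source solution, setting ∂C/∂t = 0 at fixed x gives v²t² + 2Dt − x² = 0, so t = (√(D² + v²x²) − D)/v².
√(D² + v²x²) = √(0.086² + 0.31² × 13²) = 4.031; v² = 0.0961.
t = (4.031 − 0.086)/0.0961 = 41.1 days (vs. the pure-advection estimate x/v = 41.9 d).

41.1 days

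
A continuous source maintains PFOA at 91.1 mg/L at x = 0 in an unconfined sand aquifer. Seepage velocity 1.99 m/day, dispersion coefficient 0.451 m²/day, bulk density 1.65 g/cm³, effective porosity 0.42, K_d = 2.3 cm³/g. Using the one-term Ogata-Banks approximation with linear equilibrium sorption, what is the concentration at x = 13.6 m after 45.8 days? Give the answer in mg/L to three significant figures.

1.18 mg/L

Retardation factor R = 1 + ρ_b·K_d/n = 1 + 1.65 × 2.3/0.42 = 10.04.
Sorption retards both mechanisms: v_R = v/R = 0.1982 m/day, D_R = D/R = 0.04492 m²/day.
v_R·t = 0.1982 × 45.8 = 9.07756 m; 2√(D_R t) = 2.869 m; argument = (13.6 − 9.07756)/2.869 = 1.576.
C = C₀ × ½·erfc(1.576) = 91.1 × 0.01291 = 1.18 mg/L.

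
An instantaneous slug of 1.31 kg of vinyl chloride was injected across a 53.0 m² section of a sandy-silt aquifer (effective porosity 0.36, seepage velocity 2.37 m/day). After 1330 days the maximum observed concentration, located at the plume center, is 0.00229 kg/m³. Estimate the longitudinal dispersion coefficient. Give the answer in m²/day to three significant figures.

0.0538 m²/day

At the plume center C_max = M/(n_e·A·√(4πDt)), so D = M²/(4πt·(n_e·A·C_max)²).
n_e·A·C_max = 0.36 × 53.0 × 0.00229 = 0.04369 kg/m.
D = 1.31²/(4π × 1330 × 0.04369²) = 0.0538 m²/day.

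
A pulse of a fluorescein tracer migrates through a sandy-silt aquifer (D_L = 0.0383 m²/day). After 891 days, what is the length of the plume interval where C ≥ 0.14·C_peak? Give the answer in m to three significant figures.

32.8 m

The plume is Gaussian with σ = √(2Dt) = √(2 × 0.0383 × 891) = 8.261 m.
C/C_peak = exp(−Δx²/(2σ²)) = 0.14 ⇒ Δx = σ·√(−2 ln 0.14) = 8.261 × 1.983 = 16.38 m.
Width = 2Δx = 32.8 m.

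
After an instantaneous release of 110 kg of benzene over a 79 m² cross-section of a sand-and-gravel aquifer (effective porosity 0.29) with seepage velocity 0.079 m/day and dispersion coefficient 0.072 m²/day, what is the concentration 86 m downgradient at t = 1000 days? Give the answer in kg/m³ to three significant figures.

For an instantaneous plane source, C(x,t) = M/(n_e·A·√(4πDt)) · exp(−(x−vt)²/(4Dt)), with n_e·A the pore (flow) area.
Plume center vt = 0.079 × 1000 = 79 m, so the well at 86 m is 7 m downgradient of the peak.
√(4πDt) = 30.08 m, giving peak height M/(n_e·A·√(4πDt)) = 110/(0.29 × 79 × 30.08) = 0.1596 kg/m³.
(x−vt)²/(4Dt) = (7)²/(4 × 0.072 × 1000) = 0.1701; exp(−0.1701) = 0.8436.
C = 0.1596 × 0.8436 = 0.135 kg/m³.

0.135 kg/m³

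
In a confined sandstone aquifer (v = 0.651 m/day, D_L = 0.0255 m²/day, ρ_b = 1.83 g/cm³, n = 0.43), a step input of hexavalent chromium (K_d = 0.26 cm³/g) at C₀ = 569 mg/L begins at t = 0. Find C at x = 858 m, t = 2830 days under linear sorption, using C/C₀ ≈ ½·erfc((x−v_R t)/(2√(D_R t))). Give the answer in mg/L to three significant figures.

556 mg/L

Retardation factor R = 1 + ρ_b·K_d/n = 1 + 1.83 × 0.26/0.43 = 2.107.
Sorption retards both mechanisms: v_R = v/R = 0.3090 m/day, D_R = D/R = 0.01210 m²/day.
v_R·t = 0.3090 × 2830 = 874.47 m; 2√(D_R t) = 11.70 m; argument = (858 − 874.47)/11.70 = -1.408.
C = C₀ × ½·erfc(-1.408) = 569 × 0.9768 = 556 mg/L.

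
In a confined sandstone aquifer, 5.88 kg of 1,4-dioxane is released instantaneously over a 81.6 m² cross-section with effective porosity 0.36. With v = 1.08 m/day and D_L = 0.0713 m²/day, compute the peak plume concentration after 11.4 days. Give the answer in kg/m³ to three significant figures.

The peak of an instantaneous 1D plume sits at x = vt; there the Gaussian factor is 1 and C_max = M/(n_e·A·√(4πDt)), where n_e·A is the pore area the mass is dissolved in.
√(4πDt) = √(4π × 0.0713 × 11.4) = 3.196 m, so C_max = 5.88/(0.36 × 81.6 × 3.196) = 0.0626 kg/m³.

0.0626 kg/m³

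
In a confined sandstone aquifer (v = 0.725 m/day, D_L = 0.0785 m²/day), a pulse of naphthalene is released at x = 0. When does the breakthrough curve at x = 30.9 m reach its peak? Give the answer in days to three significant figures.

42.5 days

For the 1D instantaneous-source solution, setting ∂C/∂t = 0 at fixed x gives v²t² + 2Dt − x² = 0, so t = (√(D² + v²x²) − D)/v².
√(D² + v²x²) = √(0.0785² + 0.725² × 30.9²) = 22.40; v² = 0.525625.
t = (22.40 − 0.0785)/0.525625 = 42.5 days (vs. the pure-advection estimate x/v = 42.6 d).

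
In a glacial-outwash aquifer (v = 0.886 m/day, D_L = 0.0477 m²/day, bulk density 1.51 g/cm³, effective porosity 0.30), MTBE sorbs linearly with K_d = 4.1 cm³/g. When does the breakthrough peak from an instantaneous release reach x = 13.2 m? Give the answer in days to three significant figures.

321 days

Retardation factor R = 1 + ρ_b·K_d/n = 1 + 1.51 × 4.1/0.30 = 21.64.
Sorption retards both mechanisms: v_R = v/R = 0.04094 m/day, D_R = D/R = 0.002204 m²/day.
Peak time from v_R²t² + 2D_R t − x² = 0: t = (√(D_R² + v_R²x²) − D_R)/v_R².
√(D_R² + v_R²x²) = √(0.002204² + 0.04094² × 13.2²) = 0.5404; v_R² = 0.001676.
t = (0.5404 − 0.002204)/0.001676 = 321 days.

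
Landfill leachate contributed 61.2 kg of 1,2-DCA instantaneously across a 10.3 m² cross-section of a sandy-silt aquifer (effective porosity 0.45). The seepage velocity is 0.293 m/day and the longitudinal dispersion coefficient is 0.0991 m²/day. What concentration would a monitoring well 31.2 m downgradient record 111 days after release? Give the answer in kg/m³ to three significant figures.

For an instantaneous plane source, C(x,t) = M/(n_e·A·√(4πDt)) · exp(−(x−vt)²/(4Dt)), with n_e·A the pore (flow) area.
Plume center vt = 0.293 × 111 = 32.523 m, so the well at 31.2 m is 1.323 m upgradient of the peak.
√(4πDt) = 11.76 m, giving peak height M/(n_e·A·√(4πDt)) = 61.2/(0.45 × 10.3 × 11.76) = 1.123 kg/m³.
(x−vt)²/(4Dt) = (-1.323)²/(4 × 0.0991 × 111) = 0.03978; exp(−0.03978) = 0.9610.
C = 1.123 × 0.9610 = 1.08 kg/m³.

1.08 kg/m³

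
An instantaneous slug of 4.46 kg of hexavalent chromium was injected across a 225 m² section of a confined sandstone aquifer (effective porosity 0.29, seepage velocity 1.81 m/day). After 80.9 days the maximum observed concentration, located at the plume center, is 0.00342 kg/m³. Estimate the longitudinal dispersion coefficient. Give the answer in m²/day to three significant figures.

At the plume center C_max = M/(n_e·A·√(4πDt)), so D = M²/(4πt·(n_e·A·C_max)²).
n_e·A·C_max = 0.29 × 225 × 0.00342 = 0.2232 kg/m.
D = 4.46²/(4π × 80.9 × 0.2232²) = 0.393 m²/day.

0.393 m²/day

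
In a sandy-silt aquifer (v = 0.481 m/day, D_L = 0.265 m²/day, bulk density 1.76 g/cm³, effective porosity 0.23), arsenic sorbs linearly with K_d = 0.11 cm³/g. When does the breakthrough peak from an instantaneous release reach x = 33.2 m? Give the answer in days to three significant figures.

Retardation factor R = 1 + ρ_b·K_d/n = 1 + 1.76 × 0.11/0.23 = 1.842.
Sorption retards both mechanisms: v_R = v/R = 0.2611 m/day, D_R = D/R = 0.1439 m²/day.
Peak time from v_R²t² + 2D_R t − x² = 0: t = (√(D_R² + v_R²x²) − D_R)/v_R².
√(D_R² + v_R²x²) = √(0.1439² + 0.2611² × 33.2²) = 8.670; v_R² = 0.06817.
t = (8.670 − 0.1439)/0.06817 = 125 days.

125 days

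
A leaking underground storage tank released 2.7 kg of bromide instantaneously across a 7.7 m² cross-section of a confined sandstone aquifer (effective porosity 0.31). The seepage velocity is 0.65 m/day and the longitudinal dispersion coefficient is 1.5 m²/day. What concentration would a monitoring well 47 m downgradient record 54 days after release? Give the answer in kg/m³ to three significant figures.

0.0229 kg/m³

For an instantaneous plane source, C(x,t) = M/(n_e·A·√(4πDt)) · exp(−(x−vt)²/(4Dt)), with n_e·A the pore (flow) area.
Plume center vt = 0.65 × 54 = 35.1 m, so the well at 47 m is 11.9 m downgradient of the peak.
√(4πDt) = 31.90 m, giving peak height M/(n_e·A·√(4πDt)) = 2.7/(0.31 × 7.7 × 31.90) = 0.03546 kg/m³.
(x−vt)²/(4Dt) = (11.9)²/(4 × 1.5 × 54) = 0.4371; exp(−0.4371) = 0.6459.
C = 0.03546 × 0.6459 = 0.0229 kg/m³.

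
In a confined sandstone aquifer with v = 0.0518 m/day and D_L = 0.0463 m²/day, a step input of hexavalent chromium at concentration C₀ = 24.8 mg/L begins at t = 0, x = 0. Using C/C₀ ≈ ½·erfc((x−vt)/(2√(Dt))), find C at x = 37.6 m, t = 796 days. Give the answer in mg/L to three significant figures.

For a continuous step input, C/C₀ ≈ ½·erfc((x−vt)/(2√(Dt))).
vt = 0.0518 × 796 = 41.2328 m and 2√(Dt) = 2√(0.0463 × 796) = 12.14 m.
Argument (x−vt)/(2√(Dt)) = (37.6 − 41.2328)/12.14 = -0.2992; ½·erfc(-0.2992) = 0.6639.
C = 24.8 × 0.6639 = 16.5 mg/L.

16.5 mg/L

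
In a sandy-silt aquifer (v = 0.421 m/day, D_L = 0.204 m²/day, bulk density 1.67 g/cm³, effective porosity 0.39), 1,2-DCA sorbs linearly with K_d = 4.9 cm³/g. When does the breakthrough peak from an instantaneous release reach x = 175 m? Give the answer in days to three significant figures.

Retardation factor R = 1 + ρ_b·K_d/n = 1 + 1.67 × 4.9/0.39 = 21.98.
Sorption retards both mechanisms: v_R = v/R = 0.01915 m/day, D_R = D/R = 0.009281 m²/day.
Peak time from v_R²t² + 2D_R t − x² = 0: t = (√(D_R² + v_R²x²) − D_R)/v_R².
√(D_R² + v_R²x²) = √(0.009281² + 0.01915² × 175²) = 3.351; v_R² = 0.0003667.
t = (3.351 − 0.009281)/0.0003667 = 9110 days.

9110 days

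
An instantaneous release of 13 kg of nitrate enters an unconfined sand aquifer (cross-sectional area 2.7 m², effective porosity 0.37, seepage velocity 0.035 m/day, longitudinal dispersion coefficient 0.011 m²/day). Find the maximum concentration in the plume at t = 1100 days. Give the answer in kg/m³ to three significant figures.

1.06 kg/m³

The peak of an instantaneous 1D plume sits at x = vt; there the Gaussian factor is 1 and C_max = M/(n_e·A·√(4πDt)), where n_e·A is the pore area the mass is dissolved in.
√(4πDt) = √(4π × 0.011 × 1100) = 12.33 m, so C_max = 13/(0.37 × 2.7 × 12.33) = 1.06 kg/m³.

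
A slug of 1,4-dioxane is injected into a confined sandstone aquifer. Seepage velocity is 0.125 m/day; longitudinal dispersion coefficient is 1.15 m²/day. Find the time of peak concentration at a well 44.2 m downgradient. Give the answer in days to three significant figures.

For the 1D instantaneous-source solution, setting ∂C/∂t = 0 at fixed x gives v²t² + 2Dt − x² = 0, so t = (√(D² + v²x²) − D)/v².
√(D² + v²x²) = √(1.15² + 0.125² × 44.2²) = 5.643; v² = 0.015625.
t = (5.643 − 1.15)/0.015625 = 288 days (vs. the pure-advection estimate x/v = 354 d).

288 days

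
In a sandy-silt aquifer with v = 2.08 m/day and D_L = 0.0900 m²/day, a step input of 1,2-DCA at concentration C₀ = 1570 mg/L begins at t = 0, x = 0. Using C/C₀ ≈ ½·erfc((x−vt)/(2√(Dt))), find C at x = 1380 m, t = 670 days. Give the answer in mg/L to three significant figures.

For a continuous step input, C/C₀ ≈ ½·erfc((x−vt)/(2√(Dt))).
vt = 2.08 × 670 = 1393.6 m and 2√(Dt) = 2√(0.0900 × 670) = 15.53 m.
Argument (x−vt)/(2√(Dt)) = (1380 − 1393.6)/15.53 = -0.8757; ½·erfc(-0.8757) = 0.8922.
C = 1570 × 0.8922 = 1400 mg/L.

1400 mg/L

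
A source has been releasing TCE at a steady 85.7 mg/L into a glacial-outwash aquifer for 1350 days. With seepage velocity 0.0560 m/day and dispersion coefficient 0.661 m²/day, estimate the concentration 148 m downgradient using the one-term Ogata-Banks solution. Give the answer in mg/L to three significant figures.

For a continuous step input, C/C₀ ≈ ½·erfc((x−vt)/(2√(Dt))).
vt = 0.0560 × 1350 = 75.6 m and 2√(Dt) = 2√(0.661 × 1350) = 59.74 m.
Argument (x−vt)/(2√(Dt)) = (148 − 75.6)/59.74 = 1.212; ½·erfc(1.212) = 0.04326.
C = 85.7 × 0.04326 = 3.71 mg/L.

3.71 mg/L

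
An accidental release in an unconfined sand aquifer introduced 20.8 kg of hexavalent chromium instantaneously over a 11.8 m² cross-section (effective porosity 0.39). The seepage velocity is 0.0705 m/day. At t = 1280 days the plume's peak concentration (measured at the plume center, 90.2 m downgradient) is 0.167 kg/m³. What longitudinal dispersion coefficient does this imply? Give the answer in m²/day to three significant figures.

0.0455 m²/day

At the plume center C_max = M/(n_e·A·√(4πDt)), so D = M²/(4πt·(n_e·A·C_max)²).
n_e·A·C_max = 0.39 × 11.8 × 0.167 = 0.7685 kg/m.
D = 20.8²/(4π × 1280 × 0.7685²) = 0.0455 m²/day.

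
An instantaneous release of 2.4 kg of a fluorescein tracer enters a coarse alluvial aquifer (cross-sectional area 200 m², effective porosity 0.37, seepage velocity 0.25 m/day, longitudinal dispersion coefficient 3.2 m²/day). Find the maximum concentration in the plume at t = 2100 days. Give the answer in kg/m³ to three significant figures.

The peak of an instantaneous 1D plume sits at x = vt; there the Gaussian factor is 1 and C_max = M/(n_e·A·√(4πDt)), where n_e·A is the pore area the mass is dissolved in.
√(4πDt) = √(4π × 3.2 × 2100) = 290.6 m, so C_max = 2.4/(0.37 × 200 × 290.6) = 0.000112 kg/m³.

0.000112 kg/m³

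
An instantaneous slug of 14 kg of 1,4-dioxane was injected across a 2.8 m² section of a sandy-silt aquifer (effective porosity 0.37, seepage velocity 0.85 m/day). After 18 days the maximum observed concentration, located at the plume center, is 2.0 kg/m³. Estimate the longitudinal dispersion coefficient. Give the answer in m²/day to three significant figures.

At the plume center C_max = M/(n_e·A·√(4πDt)), so D = M²/(4πt·(n_e·A·C_max)²).
n_e·A·C_max = 0.37 × 2.8 × 2.0 = 2.072 kg/m.
D = 14²/(4π × 18 × 2.072²) = 0.202 m²/day.

0.202 m²/day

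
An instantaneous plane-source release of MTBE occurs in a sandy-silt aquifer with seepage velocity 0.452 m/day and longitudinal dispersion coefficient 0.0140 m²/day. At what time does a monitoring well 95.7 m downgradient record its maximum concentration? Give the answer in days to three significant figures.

212 days

For the 1D instantaneous-source solution, setting ∂C/∂t = 0 at fixed x gives v²t² + 2Dt − x² = 0, so t = (√(D² + v²x²) − D)/v².
√(D² + v²x²) = √(0.0140² + 0.452² × 95.7²) = 43.26; v² = 0.204304.
t = (43.26 − 0.0140)/0.204304 = 212 days (vs. the pure-advection estimate x/v = 212 d).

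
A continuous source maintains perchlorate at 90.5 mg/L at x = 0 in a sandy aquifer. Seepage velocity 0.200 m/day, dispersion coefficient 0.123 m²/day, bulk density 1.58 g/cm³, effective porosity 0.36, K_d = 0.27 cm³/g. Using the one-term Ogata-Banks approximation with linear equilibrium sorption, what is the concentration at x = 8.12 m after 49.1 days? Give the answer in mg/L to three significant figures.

5.57 mg/L

Retardation factor R = 1 + ρ_b·K_d/n = 1 + 1.58 × 0.27/0.36 = 2.185.
Sorption retards both mechanisms: v_R = v/R = 0.09153 m/day, D_R = D/R = 0.05629 m²/day.
v_R·t = 0.09153 × 49.1 = 4.494123 m; 2√(D_R t) = 3.325 m; argument = (8.12 − 4.494123)/3.325 = 1.090.
C = C₀ × ½·erfc(1.090) = 90.5 × 0.06160 = 5.57 mg/L.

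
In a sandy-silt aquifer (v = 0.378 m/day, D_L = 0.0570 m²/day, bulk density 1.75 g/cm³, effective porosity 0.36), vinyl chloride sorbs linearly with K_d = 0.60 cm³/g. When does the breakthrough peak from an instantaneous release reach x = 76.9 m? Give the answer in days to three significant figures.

Retardation factor R = 1 + ρ_b·K_d/n = 1 + 1.75 × 0.60/0.36 = 3.917.
Sorption retards both mechanisms: v_R = v/R = 0.09650 m/day, D_R = D/R = 0.01455 m²/day.
Peak time from v_R²t² + 2D_R t − x² = 0: t = (√(D_R² + v_R²x²) − D_R)/v_R².
√(D_R² + v_R²x²) = √(0.01455² + 0.09650² × 76.9²) = 7.421; v_R² = 0.009312.
t = (7.421 − 0.01455)/0.009312 = 795 days.

795 days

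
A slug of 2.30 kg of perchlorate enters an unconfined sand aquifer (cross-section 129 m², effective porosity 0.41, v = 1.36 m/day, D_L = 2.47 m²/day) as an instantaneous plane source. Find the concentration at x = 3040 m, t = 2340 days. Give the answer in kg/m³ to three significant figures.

6.71e-05 kg/m³

For an instantaneous plane source, C(x,t) = M/(n_e·A·√(4πDt)) · exp(−(x−vt)²/(4Dt)), with n_e·A the pore (flow) area.
Plume center vt = 1.36 × 2340 = 3182.4 m, so the well at 3040 m is 142.4 m upgradient of the peak.
√(4πDt) = 269.5 m, giving peak height M/(n_e·A·√(4πDt)) = 2.30/(0.41 × 129 × 269.5) = 0.0001614 kg/m³.
(x−vt)²/(4Dt) = (-142.4)²/(4 × 2.47 × 2340) = 0.8771; exp(−0.8771) = 0.4160.
C = 0.0001614 × 0.4160 = 6.71e-05 kg/m³.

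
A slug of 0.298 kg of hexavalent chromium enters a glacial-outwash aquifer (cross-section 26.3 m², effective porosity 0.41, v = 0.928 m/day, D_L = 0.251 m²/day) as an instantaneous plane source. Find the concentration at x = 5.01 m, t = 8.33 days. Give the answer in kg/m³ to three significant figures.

For an instantaneous plane source, C(x,t) = M/(n_e·A·√(4πDt)) · exp(−(x−vt)²/(4Dt)), with n_e·A the pore (flow) area.
Plume center vt = 0.928 × 8.33 = 7.73024 m, so the well at 5.01 m is 2.72024 m upgradient of the peak.
√(4πDt) = 5.126 m, giving peak height M/(n_e·A·√(4πDt)) = 0.298/(0.41 × 26.3 × 5.126) = 0.005391 kg/m³.
(x−vt)²/(4Dt) = (-2.72024)²/(4 × 0.251 × 8.33) = 0.8848; exp(−0.8848) = 0.4128.
C = 0.005391 × 0.4128 = 0.00223 kg/m³.

0.00223 kg/m³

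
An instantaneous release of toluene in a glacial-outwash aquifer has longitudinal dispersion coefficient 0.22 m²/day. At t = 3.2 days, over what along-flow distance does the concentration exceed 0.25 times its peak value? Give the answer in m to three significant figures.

3.95 m

The plume is Gaussian with σ = √(2Dt) = √(2 × 0.22 × 3.2) = 1.187 m.
C/C_peak = exp(−Δx²/(2σ²)) = 0.25 ⇒ Δx = σ·√(−2 ln 0.25) = 1.187 × 1.665 = 1.976 m.
Width = 2Δx = 3.95 m.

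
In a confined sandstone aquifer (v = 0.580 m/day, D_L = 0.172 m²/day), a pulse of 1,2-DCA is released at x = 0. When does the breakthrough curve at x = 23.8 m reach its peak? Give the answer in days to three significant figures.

For the 1D instantaneous-source solution, setting ∂C/∂t = 0 at fixed x gives v²t² + 2Dt − x² = 0, so t = (√(D² + v²x²) − D)/v².
√(D² + v²x²) = √(0.172² + 0.580² × 23.8²) = 13.81; v² = 0.3364.
t = (13.81 − 0.172)/0.3364 = 40.5 days (vs. the pure-advection estimate x/v = 41.0 d).

40.5 days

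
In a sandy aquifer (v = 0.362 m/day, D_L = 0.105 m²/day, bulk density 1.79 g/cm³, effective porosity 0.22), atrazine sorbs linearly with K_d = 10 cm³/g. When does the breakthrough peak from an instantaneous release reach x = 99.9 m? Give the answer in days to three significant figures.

22700 days

Retardation factor R = 1 + ρ_b·K_d/n = 1 + 1.79 × 10/0.22 = 82.36.
Sorption retards both mechanisms: v_R = v/R = 0.004395 m/day, D_R = D/R = 0.001275 m²/day.
Peak time from v_R²t² + 2D_R t − x² = 0: t = (√(D_R² + v_R²x²) − D_R)/v_R².
√(D_R² + v_R²x²) = √(0.001275² + 0.004395² × 99.9²) = 0.4391; v_R² = 1.932e-05.
t = (0.4391 − 0.001275)/1.932e-05 = 22700 days.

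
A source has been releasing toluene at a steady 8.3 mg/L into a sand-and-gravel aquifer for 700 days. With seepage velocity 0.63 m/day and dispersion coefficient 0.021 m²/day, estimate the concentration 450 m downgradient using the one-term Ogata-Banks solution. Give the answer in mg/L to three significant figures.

0.402 mg/L

For a continuous step input, C/C₀ ≈ ½·erfc((x−vt)/(2√(Dt))).
vt = 0.63 × 700 = 441 m and 2√(Dt) = 2√(0.021 × 700) = 7.668 m.
Argument (x−vt)/(2√(Dt)) = (450 − 441)/7.668 = 1.174; ½·erfc(1.174) = 0.04843.
C = 8.3 × 0.04843 = 0.402 mg/L.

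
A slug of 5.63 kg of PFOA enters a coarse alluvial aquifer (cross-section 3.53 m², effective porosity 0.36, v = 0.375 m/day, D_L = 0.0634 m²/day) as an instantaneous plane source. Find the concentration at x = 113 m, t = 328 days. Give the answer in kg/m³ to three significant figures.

0.0824 kg/m³

For an instantaneous plane source, C(x,t) = M/(n_e·A·√(4πDt)) · exp(−(x−vt)²/(4Dt)), with n_e·A the pore (flow) area.
Plume center vt = 0.375 × 328 = 123 m, so the well at 113 m is 10 m upgradient of the peak.
√(4πDt) = 16.17 m, giving peak height M/(n_e·A·√(4πDt)) = 5.63/(0.36 × 3.53 × 16.17) = 0.2740 kg/m³.
(x−vt)²/(4Dt) = (-10)²/(4 × 0.0634 × 328) = 1.202; exp(−1.202) = 0.3006.
C = 0.2740 × 0.3006 = 0.0824 kg/m³.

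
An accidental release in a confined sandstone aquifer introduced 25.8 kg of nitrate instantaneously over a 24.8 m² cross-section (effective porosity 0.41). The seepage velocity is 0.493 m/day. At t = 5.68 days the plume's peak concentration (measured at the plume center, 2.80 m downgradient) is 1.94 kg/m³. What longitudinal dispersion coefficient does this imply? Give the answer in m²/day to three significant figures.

0.0240 m²/day

At the plume center C_max = M/(n_e·A·√(4πDt)), so D = M²/(4πt·(n_e·A·C_max)²).
n_e·A·C_max = 0.41 × 24.8 × 1.94 = 19.73 kg/m.
D = 25.8²/(4π × 5.68 × 19.73²) = 0.0240 m²/day.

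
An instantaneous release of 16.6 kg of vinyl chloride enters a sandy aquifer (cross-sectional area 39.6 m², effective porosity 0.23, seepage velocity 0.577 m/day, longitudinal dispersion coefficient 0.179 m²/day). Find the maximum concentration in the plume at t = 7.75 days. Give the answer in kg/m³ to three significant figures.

0.437 kg/m³

The peak of an instantaneous 1D plume sits at x = vt; there the Gaussian factor is 1 and C_max = M/(n_e·A·√(4πDt)), where n_e·A is the pore area the mass is dissolved in.
√(4πDt) = √(4π × 0.179 × 7.75) = 4.175 m, so C_max = 16.6/(0.23 × 39.6 × 4.175) = 0.437 kg/m³.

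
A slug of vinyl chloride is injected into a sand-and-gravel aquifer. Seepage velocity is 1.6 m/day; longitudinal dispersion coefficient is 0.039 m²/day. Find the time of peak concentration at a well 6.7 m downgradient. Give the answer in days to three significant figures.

For the 1D instantaneous-source solution, setting ∂C/∂t = 0 at fixed x gives v²t² + 2Dt − x² = 0, so t = (√(D² + v²x²) − D)/v².
√(D² + v²x²) = √(0.039² + 1.6² × 6.7²) = 10.72; v² = 2.56.
t = (10.72 − 0.039)/2.56 = 4.17 days (vs. the pure-advection estimate x/v = 4.19 d).

4.17 days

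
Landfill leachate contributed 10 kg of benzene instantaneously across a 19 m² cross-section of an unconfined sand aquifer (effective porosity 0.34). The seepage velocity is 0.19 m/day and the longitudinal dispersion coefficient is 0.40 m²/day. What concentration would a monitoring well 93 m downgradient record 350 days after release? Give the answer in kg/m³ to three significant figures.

0.0105 kg/m³

For an instantaneous plane source, C(x,t) = M/(n_e·A·√(4πDt)) · exp(−(x−vt)²/(4Dt)), with n_e·A the pore (flow) area.
Plume center vt = 0.19 × 350 = 66.5 m, so the well at 93 m is 26.5 m downgradient of the peak.
√(4πDt) = 41.94 m, giving peak height M/(n_e·A·√(4πDt)) = 10/(0.34 × 19 × 41.94) = 0.03691 kg/m³.
(x−vt)²/(4Dt) = (26.5)²/(4 × 0.40 × 350) = 1.254; exp(−1.254) = 0.2854.
C = 0.03691 × 0.2854 = 0.0105 kg/m³.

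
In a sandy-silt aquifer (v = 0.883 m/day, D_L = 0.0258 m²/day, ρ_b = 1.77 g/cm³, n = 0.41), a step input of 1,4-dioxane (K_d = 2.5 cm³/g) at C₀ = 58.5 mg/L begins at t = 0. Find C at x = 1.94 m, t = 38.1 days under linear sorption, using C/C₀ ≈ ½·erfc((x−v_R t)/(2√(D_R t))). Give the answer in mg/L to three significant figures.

Retardation factor R = 1 + ρ_b·K_d/n = 1 + 1.77 × 2.5/0.41 = 11.79.
Sorption retards both mechanisms: v_R = v/R = 0.07489 m/day, D_R = D/R = 0.002188 m²/day.
v_R·t = 0.07489 × 38.1 = 2.853309 m; 2√(D_R t) = 0.5775 m; argument = (1.94 − 2.853309)/0.5775 = -1.581.
C = C₀ × ½·erfc(-1.581) = 58.5 × 0.9873 = 57.8 mg/L.

57.8 mg/L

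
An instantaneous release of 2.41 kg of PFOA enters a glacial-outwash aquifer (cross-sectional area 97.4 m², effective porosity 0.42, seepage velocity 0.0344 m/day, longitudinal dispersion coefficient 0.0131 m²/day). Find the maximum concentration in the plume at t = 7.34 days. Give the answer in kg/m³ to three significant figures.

The peak of an instantaneous 1D plume sits at x = vt; there the Gaussian factor is 1 and C_max = M/(n_e·A·√(4πDt)), where n_e·A is the pore area the mass is dissolved in.
√(4πDt) = √(4π × 0.0131 × 7.34) = 1.099 m, so C_max = 2.41/(0.42 × 97.4 × 1.099) = 0.0536 kg/m³.

0.0536 kg/m³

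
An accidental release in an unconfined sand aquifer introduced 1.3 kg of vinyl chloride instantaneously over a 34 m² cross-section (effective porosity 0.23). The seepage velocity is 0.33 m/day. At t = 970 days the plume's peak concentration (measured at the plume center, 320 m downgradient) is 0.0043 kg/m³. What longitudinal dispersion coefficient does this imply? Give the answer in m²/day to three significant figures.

0.123 m²/day

At the plume center C_max = M/(n_e·A·√(4πDt)), so D = M²/(4πt·(n_e·A·C_max)²).
n_e·A·C_max = 0.23 × 34 × 0.0043 = 0.03363 kg/m.
D = 1.3²/(4π × 970 × 0.03363²) = 0.123 m²/day.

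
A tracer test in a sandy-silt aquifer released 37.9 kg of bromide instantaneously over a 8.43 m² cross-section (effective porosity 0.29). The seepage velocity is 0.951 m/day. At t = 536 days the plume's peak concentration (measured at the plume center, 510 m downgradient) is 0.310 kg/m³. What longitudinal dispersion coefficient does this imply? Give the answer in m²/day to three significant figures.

0.371 m²/day

At the plume center C_max = M/(n_e·A·√(4πDt)), so D = M²/(4πt·(n_e·A·C_max)²).
n_e·A·C_max = 0.29 × 8.43 × 0.310 = 0.7579 kg/m.
D = 37.9²/(4π × 536 × 0.7579²) = 0.371 m²/day.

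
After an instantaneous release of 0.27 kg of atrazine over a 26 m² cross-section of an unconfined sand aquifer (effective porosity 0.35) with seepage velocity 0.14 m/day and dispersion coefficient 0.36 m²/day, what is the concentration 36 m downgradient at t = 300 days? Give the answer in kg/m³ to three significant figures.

0.000741 kg/m³

For an instantaneous plane source, C(x,t) = M/(n_e·A·√(4πDt)) · exp(−(x−vt)²/(4Dt)), with n_e·A the pore (flow) area.
Plume center vt = 0.14 × 300 = 42 m, so the well at 36 m is 6 m upgradient of the peak.
√(4πDt) = 36.84 m, giving peak height M/(n_e·A·√(4πDt)) = 0.27/(0.35 × 26 × 36.84) = 0.0008054 kg/m³.
(x−vt)²/(4Dt) = (-6)²/(4 × 0.36 × 300) = 0.08333; exp(−0.08333) = 0.9200.
C = 0.0008054 × 0.9200 = 0.000741 kg/m³.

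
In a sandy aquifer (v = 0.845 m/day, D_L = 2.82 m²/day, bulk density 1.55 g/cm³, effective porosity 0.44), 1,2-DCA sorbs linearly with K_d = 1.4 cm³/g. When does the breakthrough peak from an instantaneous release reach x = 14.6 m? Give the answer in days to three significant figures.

81.7 days

Retardation factor R = 1 + ρ_b·K_d/n = 1 + 1.55 × 1.4/0.44 = 5.932.
Sorption retards both mechanisms: v_R = v/R = 0.1424 m/day, D_R = D/R = 0.4754 m²/day.
Peak time from v_R²t² + 2D_R t − x² = 0: t = (√(D_R² + v_R²x²) − D_R)/v_R².
√(D_R² + v_R²x²) = √(0.4754² + 0.1424² × 14.6²) = 2.133; v_R² = 0.02028.
t = (2.133 − 0.4754)/0.02028 = 81.7 days.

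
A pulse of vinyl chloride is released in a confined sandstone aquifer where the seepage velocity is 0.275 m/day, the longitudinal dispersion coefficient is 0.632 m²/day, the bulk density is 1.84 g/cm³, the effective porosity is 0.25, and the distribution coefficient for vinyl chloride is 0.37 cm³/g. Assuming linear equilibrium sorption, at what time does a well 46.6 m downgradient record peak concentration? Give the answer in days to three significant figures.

Retardation factor R = 1 + ρ_b·K_d/n = 1 + 1.84 × 0.37/0.25 = 3.723.
Sorption retards both mechanisms: v_R = v/R = 0.07387 m/day, D_R = D/R = 0.1698 m²/day.
Peak time from v_R²t² + 2D_R t − x² = 0: t = (√(D_R² + v_R²x²) − D_R)/v_R².
√(D_R² + v_R²x²) = √(0.1698² + 0.07387² × 46.6²) = 3.447; v_R² = 0.005457.
t = (3.447 − 0.1698)/0.005457 = 601 days.

601 days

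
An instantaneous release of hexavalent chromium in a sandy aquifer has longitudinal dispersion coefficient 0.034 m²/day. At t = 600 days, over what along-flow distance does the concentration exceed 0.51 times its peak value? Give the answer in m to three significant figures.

The plume is Gaussian with σ = √(2Dt) = √(2 × 0.034 × 600) = 6.387 m.
C/C_peak = exp(−Δx²/(2σ²)) = 0.51 ⇒ Δx = σ·√(−2 ln 0.51) = 6.387 × 1.160 = 7.409 m.
Width = 2Δx = 14.8 m.

14.8 m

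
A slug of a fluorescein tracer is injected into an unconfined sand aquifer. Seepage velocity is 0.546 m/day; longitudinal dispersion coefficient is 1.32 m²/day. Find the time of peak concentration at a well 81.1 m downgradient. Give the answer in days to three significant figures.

144 days

For the 1D instantaneous-source solution, setting ∂C/∂t = 0 at fixed x gives v²t² + 2Dt − x² = 0, so t = (√(D² + v²x²) − D)/v².
√(D² + v²x²) = √(1.32² + 0.546² × 81.1²) = 44.30; v² = 0.298116.
t = (44.30 − 1.32)/0.298116 = 144 days (vs. the pure-advection estimate x/v = 149 d).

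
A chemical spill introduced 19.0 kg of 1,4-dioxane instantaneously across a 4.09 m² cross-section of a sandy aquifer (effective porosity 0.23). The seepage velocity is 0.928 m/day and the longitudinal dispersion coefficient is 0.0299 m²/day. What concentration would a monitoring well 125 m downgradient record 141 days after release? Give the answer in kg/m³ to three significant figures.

For an instantaneous plane source, C(x,t) = M/(n_e·A·√(4πDt)) · exp(−(x−vt)²/(4Dt)), with n_e·A the pore (flow) area.
Plume center vt = 0.928 × 141 = 130.848 m, so the well at 125 m is 5.848 m upgradient of the peak.
√(4πDt) = 7.279 m, giving peak height M/(n_e·A·√(4πDt)) = 19.0/(0.23 × 4.09 × 7.279) = 2.775 kg/m³.
(x−vt)²/(4Dt) = (-5.848)²/(4 × 0.0299 × 141) = 2.028; exp(−2.028) = 0.1316.
C = 2.775 × 0.1316 = 0.365 kg/m³.

0.365 kg/m³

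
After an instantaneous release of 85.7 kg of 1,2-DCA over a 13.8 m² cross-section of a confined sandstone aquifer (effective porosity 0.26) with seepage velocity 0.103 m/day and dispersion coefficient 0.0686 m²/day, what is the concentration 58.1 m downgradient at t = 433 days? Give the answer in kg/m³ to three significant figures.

For an instantaneous plane source, C(x,t) = M/(n_e·A·√(4πDt)) · exp(−(x−vt)²/(4Dt)), with n_e·A the pore (flow) area.
Plume center vt = 0.103 × 433 = 44.599 m, so the well at 58.1 m is 13.501 m downgradient of the peak.
√(4πDt) = 19.32 m, giving peak height M/(n_e·A·√(4πDt)) = 85.7/(0.26 × 13.8 × 19.32) = 1.236 kg/m³.
(x−vt)²/(4Dt) = (13.501)²/(4 × 0.0686 × 433) = 1.534; exp(−1.534) = 0.2157.
C = 1.236 × 0.2157 = 0.267 kg/m³.

0.267 kg/m³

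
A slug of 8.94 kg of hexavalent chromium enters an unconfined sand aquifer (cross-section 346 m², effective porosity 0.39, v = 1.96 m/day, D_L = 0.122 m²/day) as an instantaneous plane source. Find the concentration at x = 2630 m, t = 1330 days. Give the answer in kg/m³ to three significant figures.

For an instantaneous plane source, C(x,t) = M/(n_e·A·√(4πDt)) · exp(−(x−vt)²/(4Dt)), with n_e·A the pore (flow) area.
Plume center vt = 1.96 × 1330 = 2606.8 m, so the well at 2630 m is 23.2 m downgradient of the peak.
√(4πDt) = 45.16 m, giving peak height M/(n_e·A·√(4πDt)) = 8.94/(0.39 × 346 × 45.16) = 0.001467 kg/m³.
(x−vt)²/(4Dt) = (23.2)²/(4 × 0.122 × 1330) = 0.8293; exp(−0.8293) = 0.4364.
C = 0.001467 × 0.4364 = 0.000640 kg/m³.

0.000640 kg/m³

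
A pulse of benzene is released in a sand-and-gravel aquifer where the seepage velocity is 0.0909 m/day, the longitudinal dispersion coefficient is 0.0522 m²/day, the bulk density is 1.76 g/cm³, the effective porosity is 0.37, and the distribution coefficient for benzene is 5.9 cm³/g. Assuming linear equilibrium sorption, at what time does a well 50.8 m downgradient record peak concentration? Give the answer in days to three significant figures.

16100 days

Retardation factor R = 1 + ρ_b·K_d/n = 1 + 1.76 × 5.9/0.37 = 29.06.
Sorption retards both mechanisms: v_R = v/R = 0.003128 m/day, D_R = D/R = 0.001796 m²/day.
Peak time from v_R²t² + 2D_R t − x² = 0: t = (√(D_R² + v_R²x²) − D_R)/v_R².
√(D_R² + v_R²x²) = √(0.001796² + 0.003128² × 50.8²) = 0.1589; v_R² = 9.784e-06.
t = (0.1589 − 0.001796)/9.784e-06 = 16100 days.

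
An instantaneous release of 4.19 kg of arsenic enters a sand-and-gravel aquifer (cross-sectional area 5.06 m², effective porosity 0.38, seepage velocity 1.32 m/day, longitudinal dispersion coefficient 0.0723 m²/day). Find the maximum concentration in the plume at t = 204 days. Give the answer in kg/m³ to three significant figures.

0.160 kg/m³

The peak of an instantaneous 1D plume sits at x = vt; there the Gaussian factor is 1 and C_max = M/(n_e·A·√(4πDt)), where n_e·A is the pore area the mass is dissolved in.
√(4πDt) = √(4π × 0.0723 × 204) = 13.61 m, so C_max = 4.19/(0.38 × 5.06 × 13.61) = 0.160 kg/m³.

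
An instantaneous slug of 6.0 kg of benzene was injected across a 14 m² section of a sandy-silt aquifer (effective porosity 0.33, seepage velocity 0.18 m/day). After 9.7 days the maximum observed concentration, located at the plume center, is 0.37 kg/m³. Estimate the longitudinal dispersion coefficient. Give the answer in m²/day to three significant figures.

0.101 m²/day

At the plume center C_max = M/(n_e·A·√(4πDt)), so D = M²/(4πt·(n_e·A·C_max)²).
n_e·A·C_max = 0.33 × 14 × 0.37 = 1.709 kg/m.
D = 6.0²/(4π × 9.7 × 1.709²) = 0.101 m²/day.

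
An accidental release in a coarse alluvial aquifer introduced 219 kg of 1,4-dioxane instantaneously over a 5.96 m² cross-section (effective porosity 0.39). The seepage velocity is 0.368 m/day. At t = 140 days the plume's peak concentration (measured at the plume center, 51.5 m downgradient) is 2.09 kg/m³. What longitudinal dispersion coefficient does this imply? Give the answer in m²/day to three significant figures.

At the plume center C_max = M/(n_e·A·√(4πDt)), so D = M²/(4πt·(n_e·A·C_max)²).
n_e·A·C_max = 0.39 × 5.96 × 2.09 = 4.858 kg/m.
D = 219²/(4π × 140 × 4.858²) = 1.16 m²/day.

1.16 m²/day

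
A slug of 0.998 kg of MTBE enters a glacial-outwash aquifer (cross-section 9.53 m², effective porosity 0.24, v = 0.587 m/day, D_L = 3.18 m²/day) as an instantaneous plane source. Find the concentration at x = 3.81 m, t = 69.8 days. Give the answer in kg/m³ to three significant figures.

0.00174 kg/m³

For an instantaneous plane source, C(x,t) = M/(n_e·A·√(4πDt)) · exp(−(x−vt)²/(4Dt)), with n_e·A the pore (flow) area.
Plume center vt = 0.587 × 69.8 = 40.9726 m, so the well at 3.81 m is 37.1626 m upgradient of the peak.
√(4πDt) = 52.81 m, giving peak height M/(n_e·A·√(4πDt)) = 0.998/(0.24 × 9.53 × 52.81) = 0.008262 kg/m³.
(x−vt)²/(4Dt) = (-37.1626)²/(4 × 3.18 × 69.8) = 1.555; exp(−1.555) = 0.2112.
C = 0.008262 × 0.2112 = 0.00174 kg/m³.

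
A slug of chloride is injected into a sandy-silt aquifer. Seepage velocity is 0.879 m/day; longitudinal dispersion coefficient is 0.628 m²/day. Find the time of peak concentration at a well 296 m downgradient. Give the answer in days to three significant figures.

For the 1D instantaneous-source solution, setting ∂C/∂t = 0 at fixed x gives v²t² + 2Dt − x² = 0, so t = (√(D² + v²x²) − D)/v².
√(D² + v²x²) = √(0.628² + 0.879² × 296²) = 260.2; v² = 0.772641.
t = (260.2 − 0.628)/0.772641 = 336 days (vs. the pure-advection estimate x/v = 337 d).

336 days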